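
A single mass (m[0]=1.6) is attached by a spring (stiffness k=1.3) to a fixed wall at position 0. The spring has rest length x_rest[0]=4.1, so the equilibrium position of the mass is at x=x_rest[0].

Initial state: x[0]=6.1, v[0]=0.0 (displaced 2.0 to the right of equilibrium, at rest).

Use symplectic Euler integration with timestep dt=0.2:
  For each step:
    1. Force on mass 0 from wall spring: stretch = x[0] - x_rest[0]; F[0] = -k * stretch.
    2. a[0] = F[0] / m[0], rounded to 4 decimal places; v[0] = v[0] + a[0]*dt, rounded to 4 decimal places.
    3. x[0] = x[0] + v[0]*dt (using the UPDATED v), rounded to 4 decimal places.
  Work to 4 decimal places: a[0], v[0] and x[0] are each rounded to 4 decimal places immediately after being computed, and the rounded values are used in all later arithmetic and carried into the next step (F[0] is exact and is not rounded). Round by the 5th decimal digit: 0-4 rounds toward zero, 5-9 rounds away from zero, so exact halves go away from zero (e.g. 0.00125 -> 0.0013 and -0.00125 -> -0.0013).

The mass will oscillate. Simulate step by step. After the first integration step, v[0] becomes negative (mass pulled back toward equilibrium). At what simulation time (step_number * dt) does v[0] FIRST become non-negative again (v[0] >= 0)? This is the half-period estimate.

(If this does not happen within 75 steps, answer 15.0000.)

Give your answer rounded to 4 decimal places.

Answer: 3.6000

Derivation:
Step 0: x=[6.1000] v=[0.0000]
Step 1: x=[6.0350] v=[-0.3250]
Step 2: x=[5.9071] v=[-0.6394]
Step 3: x=[5.7205] v=[-0.9331]
Step 4: x=[5.4812] v=[-1.1964]
Step 5: x=[5.1970] v=[-1.4208]
Step 6: x=[4.8772] v=[-1.5991]
Step 7: x=[4.5321] v=[-1.7254]
Step 8: x=[4.1730] v=[-1.7956]
Step 9: x=[3.8115] v=[-1.8075]
Step 10: x=[3.4594] v=[-1.7606]
Step 11: x=[3.1281] v=[-1.6565]
Step 12: x=[2.8284] v=[-1.4986]
Step 13: x=[2.5700] v=[-1.2920]
Step 14: x=[2.3613] v=[-1.0434]
Step 15: x=[2.2091] v=[-0.7609]
Step 16: x=[2.1184] v=[-0.4536]
Step 17: x=[2.0921] v=[-0.1316]
Step 18: x=[2.1310] v=[0.1947]
First v>=0 after going negative at step 18, time=3.6000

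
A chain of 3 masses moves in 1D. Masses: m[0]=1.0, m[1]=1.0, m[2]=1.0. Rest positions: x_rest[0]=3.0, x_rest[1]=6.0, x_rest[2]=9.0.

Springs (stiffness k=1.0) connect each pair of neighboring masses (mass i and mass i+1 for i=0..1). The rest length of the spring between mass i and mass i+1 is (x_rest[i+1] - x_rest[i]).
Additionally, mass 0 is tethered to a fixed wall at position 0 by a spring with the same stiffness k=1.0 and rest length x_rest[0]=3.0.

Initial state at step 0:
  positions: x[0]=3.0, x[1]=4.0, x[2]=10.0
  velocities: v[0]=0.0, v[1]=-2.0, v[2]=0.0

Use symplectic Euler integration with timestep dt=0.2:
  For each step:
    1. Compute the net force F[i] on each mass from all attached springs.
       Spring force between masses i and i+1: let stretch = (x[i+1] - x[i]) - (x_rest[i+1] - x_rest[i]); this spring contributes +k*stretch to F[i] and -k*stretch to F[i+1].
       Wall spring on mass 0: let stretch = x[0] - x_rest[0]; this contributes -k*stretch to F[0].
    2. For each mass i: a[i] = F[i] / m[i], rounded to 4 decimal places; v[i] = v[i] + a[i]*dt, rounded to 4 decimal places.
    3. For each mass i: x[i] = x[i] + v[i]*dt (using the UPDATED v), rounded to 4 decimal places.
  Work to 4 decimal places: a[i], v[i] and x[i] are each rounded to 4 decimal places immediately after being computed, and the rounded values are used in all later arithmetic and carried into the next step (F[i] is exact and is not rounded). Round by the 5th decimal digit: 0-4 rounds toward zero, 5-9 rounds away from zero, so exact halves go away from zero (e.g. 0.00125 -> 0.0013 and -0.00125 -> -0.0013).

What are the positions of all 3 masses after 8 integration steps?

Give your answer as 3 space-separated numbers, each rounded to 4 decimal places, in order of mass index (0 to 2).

Answer: 1.4938 6.0409 6.8402

Derivation:
Step 0: x=[3.0000 4.0000 10.0000] v=[0.0000 -2.0000 0.0000]
Step 1: x=[2.9200 3.8000 9.8800] v=[-0.4000 -1.0000 -0.6000]
Step 2: x=[2.7584 3.8080 9.6368] v=[-0.8080 0.0400 -1.2160]
Step 3: x=[2.5284 4.0072 9.2804] v=[-1.1498 0.9958 -1.7818]
Step 4: x=[2.2565 4.3581 8.8331] v=[-1.3597 1.7547 -2.2364]
Step 5: x=[1.9784 4.8040 8.3268] v=[-1.3907 2.2294 -2.5314]
Step 6: x=[1.7341 5.2778 7.7996] v=[-1.2213 2.3688 -2.6360]
Step 7: x=[1.5622 5.7107 7.2915] v=[-0.8594 2.1644 -2.5404]
Step 8: x=[1.4938 6.0409 6.8402] v=[-0.3421 1.6509 -2.2566]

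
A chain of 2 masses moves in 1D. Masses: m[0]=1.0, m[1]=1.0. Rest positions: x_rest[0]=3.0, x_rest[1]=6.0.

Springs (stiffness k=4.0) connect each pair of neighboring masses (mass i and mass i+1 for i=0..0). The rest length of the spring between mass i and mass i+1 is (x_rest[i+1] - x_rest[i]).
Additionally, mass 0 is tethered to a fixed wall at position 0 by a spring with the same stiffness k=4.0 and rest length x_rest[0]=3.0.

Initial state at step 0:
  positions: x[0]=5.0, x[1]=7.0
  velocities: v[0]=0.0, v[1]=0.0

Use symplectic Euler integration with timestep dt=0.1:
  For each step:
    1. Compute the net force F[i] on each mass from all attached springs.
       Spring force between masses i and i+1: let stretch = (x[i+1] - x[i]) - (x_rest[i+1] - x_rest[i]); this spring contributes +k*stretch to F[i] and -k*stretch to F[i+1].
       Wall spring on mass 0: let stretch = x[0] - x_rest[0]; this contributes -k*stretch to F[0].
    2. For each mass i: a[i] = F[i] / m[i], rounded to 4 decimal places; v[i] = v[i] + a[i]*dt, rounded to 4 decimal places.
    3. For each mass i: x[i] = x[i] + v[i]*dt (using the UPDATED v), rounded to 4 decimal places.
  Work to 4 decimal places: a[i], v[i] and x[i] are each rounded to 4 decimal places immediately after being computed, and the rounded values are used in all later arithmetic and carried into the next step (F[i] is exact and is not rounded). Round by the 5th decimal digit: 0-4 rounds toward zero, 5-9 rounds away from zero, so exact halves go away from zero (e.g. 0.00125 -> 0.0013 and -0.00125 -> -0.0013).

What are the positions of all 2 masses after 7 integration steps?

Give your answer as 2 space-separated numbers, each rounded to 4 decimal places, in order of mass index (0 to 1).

Answer: 2.8284 7.4497

Derivation:
Step 0: x=[5.0000 7.0000] v=[0.0000 0.0000]
Step 1: x=[4.8800 7.0400] v=[-1.2000 0.4000]
Step 2: x=[4.6512 7.1136] v=[-2.2880 0.7360]
Step 3: x=[4.3349 7.2087] v=[-3.1635 0.9510]
Step 4: x=[3.9601 7.3089] v=[-3.7479 1.0015]
Step 5: x=[3.5609 7.3951] v=[-3.9924 0.8620]
Step 6: x=[3.1726 7.4479] v=[-3.8831 0.5283]
Step 7: x=[2.8284 7.4497] v=[-3.4420 0.0182]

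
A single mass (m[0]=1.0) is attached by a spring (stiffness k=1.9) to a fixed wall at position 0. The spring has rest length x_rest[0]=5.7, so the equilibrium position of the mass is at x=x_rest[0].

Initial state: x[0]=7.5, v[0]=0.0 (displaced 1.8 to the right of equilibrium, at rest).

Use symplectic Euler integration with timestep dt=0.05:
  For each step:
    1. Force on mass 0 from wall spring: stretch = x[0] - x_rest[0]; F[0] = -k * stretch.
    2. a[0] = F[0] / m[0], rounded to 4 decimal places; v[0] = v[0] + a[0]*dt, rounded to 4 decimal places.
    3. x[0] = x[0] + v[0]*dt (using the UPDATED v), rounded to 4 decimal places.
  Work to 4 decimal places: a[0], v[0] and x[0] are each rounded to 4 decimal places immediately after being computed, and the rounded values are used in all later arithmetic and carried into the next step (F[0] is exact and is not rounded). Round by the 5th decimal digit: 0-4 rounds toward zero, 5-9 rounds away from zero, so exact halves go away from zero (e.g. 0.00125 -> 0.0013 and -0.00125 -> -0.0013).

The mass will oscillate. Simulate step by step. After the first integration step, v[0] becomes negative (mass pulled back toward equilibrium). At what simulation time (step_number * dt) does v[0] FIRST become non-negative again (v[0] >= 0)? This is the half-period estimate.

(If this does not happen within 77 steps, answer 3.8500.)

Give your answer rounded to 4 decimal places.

Answer: 2.3000

Derivation:
Step 0: x=[7.5000] v=[0.0000]
Step 1: x=[7.4915] v=[-0.1710]
Step 2: x=[7.4744] v=[-0.3412]
Step 3: x=[7.4489] v=[-0.5098]
Step 4: x=[7.4151] v=[-0.6759]
Step 5: x=[7.3732] v=[-0.8388]
Step 6: x=[7.3233] v=[-0.9978]
Step 7: x=[7.2657] v=[-1.1520]
Step 8: x=[7.2007] v=[-1.3007]
Step 9: x=[7.1285] v=[-1.4433]
Step 10: x=[7.0496] v=[-1.5790]
Step 11: x=[6.9642] v=[-1.7072]
Step 12: x=[6.8728] v=[-1.8273]
Step 13: x=[6.7759] v=[-1.9387]
Step 14: x=[6.6739] v=[-2.0409]
Step 15: x=[6.5672] v=[-2.1334]
Step 16: x=[6.4564] v=[-2.2158]
Step 17: x=[6.3420] v=[-2.2877]
Step 18: x=[6.2246] v=[-2.3487]
Step 19: x=[6.1047] v=[-2.3985]
Step 20: x=[5.9829] v=[-2.4369]
Step 21: x=[5.8597] v=[-2.4638]
Step 22: x=[5.7358] v=[-2.4790]
Step 23: x=[5.6117] v=[-2.4824]
Step 24: x=[5.4880] v=[-2.4740]
Step 25: x=[5.3653] v=[-2.4539]
Step 26: x=[5.2442] v=[-2.4221]
Step 27: x=[5.1253] v=[-2.3788]
Step 28: x=[5.0091] v=[-2.3242]
Step 29: x=[4.8962] v=[-2.2586]
Step 30: x=[4.7871] v=[-2.1822]
Step 31: x=[4.6823] v=[-2.0955]
Step 32: x=[4.5824] v=[-1.9988]
Step 33: x=[4.4878] v=[-1.8926]
Step 34: x=[4.3989] v=[-1.7774]
Step 35: x=[4.3162] v=[-1.6538]
Step 36: x=[4.2401] v=[-1.5223]
Step 37: x=[4.1709] v=[-1.3836]
Step 38: x=[4.1090] v=[-1.2383]
Step 39: x=[4.0546] v=[-1.0872]
Step 40: x=[4.0081] v=[-0.9309]
Step 41: x=[3.9696] v=[-0.7702]
Step 42: x=[3.9393] v=[-0.6058]
Step 43: x=[3.9174] v=[-0.4385]
Step 44: x=[3.9039] v=[-0.2692]
Step 45: x=[3.8990] v=[-0.0986]
Step 46: x=[3.9026] v=[0.0725]
First v>=0 after going negative at step 46, time=2.3000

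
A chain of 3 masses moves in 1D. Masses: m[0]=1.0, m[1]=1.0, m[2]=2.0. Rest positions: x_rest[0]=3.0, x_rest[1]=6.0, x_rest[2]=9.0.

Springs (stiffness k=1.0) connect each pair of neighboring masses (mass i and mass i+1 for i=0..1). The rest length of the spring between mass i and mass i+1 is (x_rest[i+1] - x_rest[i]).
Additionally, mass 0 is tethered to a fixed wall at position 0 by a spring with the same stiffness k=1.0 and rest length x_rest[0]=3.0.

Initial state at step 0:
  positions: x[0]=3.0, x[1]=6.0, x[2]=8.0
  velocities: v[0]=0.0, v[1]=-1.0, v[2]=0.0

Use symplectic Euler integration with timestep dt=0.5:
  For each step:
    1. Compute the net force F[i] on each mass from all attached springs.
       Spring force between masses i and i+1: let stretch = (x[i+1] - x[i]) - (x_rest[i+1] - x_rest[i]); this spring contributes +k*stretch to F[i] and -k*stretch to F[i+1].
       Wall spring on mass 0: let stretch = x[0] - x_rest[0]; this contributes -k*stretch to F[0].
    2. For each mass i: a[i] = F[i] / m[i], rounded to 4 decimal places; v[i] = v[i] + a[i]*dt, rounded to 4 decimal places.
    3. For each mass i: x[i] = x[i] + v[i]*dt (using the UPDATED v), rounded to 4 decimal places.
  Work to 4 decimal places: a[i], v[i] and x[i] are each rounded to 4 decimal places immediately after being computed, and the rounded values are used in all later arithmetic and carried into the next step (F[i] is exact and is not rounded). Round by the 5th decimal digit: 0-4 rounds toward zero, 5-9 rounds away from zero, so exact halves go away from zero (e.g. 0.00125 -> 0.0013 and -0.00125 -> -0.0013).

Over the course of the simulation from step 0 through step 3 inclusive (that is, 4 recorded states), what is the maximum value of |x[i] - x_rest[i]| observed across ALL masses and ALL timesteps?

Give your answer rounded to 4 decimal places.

Answer: 1.4960

Derivation:
Step 0: x=[3.0000 6.0000 8.0000] v=[0.0000 -1.0000 0.0000]
Step 1: x=[3.0000 5.2500 8.1250] v=[0.0000 -1.5000 0.2500]
Step 2: x=[2.8125 4.6563 8.2657] v=[-0.3750 -1.1875 0.2813]
Step 3: x=[2.3828 4.5040 8.3302] v=[-0.8594 -0.3047 0.1290]
Max displacement = 1.4960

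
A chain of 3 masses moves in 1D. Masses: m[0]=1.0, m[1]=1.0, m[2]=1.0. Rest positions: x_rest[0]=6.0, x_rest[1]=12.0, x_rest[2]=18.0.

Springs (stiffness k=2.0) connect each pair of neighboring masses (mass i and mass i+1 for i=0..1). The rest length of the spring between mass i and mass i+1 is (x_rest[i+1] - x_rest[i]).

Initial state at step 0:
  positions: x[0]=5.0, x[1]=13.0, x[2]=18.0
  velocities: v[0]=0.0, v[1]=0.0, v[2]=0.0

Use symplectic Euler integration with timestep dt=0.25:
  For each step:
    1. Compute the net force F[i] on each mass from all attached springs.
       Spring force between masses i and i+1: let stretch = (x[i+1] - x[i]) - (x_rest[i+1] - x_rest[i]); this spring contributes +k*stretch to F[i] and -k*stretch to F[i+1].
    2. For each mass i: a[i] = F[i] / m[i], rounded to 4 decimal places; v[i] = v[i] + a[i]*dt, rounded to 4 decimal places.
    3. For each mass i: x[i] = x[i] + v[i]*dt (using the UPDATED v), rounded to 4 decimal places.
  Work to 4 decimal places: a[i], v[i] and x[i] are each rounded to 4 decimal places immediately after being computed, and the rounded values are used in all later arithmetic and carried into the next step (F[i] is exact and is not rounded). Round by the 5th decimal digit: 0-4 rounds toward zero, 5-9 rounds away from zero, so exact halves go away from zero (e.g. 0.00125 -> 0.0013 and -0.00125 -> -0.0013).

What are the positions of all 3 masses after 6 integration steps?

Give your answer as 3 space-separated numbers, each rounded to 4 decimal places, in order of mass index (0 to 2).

Answer: 6.6673 11.3502 17.9827

Derivation:
Step 0: x=[5.0000 13.0000 18.0000] v=[0.0000 0.0000 0.0000]
Step 1: x=[5.2500 12.6250 18.1250] v=[1.0000 -1.5000 0.5000]
Step 2: x=[5.6719 12.0156 18.3125] v=[1.6875 -2.4375 0.7500]
Step 3: x=[6.1368 11.4004 18.4629] v=[1.8594 -2.4609 0.6016]
Step 4: x=[6.5096 11.0100 18.4805] v=[1.4912 -1.5615 0.0704]
Step 5: x=[6.6950 10.9909 18.3143] v=[0.7414 -0.0765 -0.6649]
Step 6: x=[6.6673 11.3502 17.9827] v=[-0.1107 1.4373 -1.3266]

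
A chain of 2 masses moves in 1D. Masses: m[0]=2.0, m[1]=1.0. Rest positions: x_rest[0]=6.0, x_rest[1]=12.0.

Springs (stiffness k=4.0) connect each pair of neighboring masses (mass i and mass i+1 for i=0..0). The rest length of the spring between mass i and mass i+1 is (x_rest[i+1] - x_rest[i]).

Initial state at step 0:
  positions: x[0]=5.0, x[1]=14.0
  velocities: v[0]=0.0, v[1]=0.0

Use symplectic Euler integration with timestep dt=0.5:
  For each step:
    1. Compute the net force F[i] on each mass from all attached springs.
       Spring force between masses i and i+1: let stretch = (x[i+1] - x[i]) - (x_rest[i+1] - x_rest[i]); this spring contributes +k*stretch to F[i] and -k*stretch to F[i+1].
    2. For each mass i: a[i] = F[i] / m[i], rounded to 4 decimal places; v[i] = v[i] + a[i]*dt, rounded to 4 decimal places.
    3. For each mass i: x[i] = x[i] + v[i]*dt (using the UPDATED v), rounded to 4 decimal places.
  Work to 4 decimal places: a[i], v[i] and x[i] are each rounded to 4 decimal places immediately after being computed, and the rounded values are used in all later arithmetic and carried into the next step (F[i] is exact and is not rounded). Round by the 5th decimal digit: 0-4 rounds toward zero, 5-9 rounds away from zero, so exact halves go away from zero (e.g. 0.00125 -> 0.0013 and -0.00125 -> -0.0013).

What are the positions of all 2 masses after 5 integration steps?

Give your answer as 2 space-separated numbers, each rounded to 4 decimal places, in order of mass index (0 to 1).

Answer: 5.2813 13.4375

Derivation:
Step 0: x=[5.0000 14.0000] v=[0.0000 0.0000]
Step 1: x=[6.5000 11.0000] v=[3.0000 -6.0000]
Step 2: x=[7.2500 9.5000] v=[1.5000 -3.0000]
Step 3: x=[6.1250 11.7500] v=[-2.2500 4.5000]
Step 4: x=[4.8125 14.3750] v=[-2.6250 5.2500]
Step 5: x=[5.2813 13.4375] v=[0.9375 -1.8750]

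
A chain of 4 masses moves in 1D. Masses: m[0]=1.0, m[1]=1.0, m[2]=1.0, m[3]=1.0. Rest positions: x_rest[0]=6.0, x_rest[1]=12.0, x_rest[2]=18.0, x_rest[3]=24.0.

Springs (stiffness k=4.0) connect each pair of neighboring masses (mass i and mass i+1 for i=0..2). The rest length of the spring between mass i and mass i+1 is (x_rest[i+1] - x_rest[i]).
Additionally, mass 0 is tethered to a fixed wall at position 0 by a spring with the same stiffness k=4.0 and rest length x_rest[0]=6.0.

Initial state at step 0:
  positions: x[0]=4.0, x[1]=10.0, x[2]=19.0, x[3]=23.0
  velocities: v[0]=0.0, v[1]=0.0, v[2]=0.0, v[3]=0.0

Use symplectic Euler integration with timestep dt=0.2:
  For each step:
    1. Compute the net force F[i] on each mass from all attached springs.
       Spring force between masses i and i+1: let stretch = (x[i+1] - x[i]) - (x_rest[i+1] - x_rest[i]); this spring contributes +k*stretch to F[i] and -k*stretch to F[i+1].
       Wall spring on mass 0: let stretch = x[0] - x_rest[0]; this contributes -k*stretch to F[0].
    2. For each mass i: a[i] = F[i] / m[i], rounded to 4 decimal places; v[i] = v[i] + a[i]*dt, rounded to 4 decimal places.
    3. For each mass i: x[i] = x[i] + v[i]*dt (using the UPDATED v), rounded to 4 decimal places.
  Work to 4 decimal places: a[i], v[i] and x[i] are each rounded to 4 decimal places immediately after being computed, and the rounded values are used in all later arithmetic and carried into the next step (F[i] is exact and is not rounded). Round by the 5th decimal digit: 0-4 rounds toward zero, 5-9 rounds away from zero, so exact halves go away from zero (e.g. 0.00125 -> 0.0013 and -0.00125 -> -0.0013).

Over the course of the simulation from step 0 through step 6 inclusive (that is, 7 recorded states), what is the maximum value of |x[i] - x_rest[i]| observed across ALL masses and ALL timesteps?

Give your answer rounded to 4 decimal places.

Step 0: x=[4.0000 10.0000 19.0000 23.0000] v=[0.0000 0.0000 0.0000 0.0000]
Step 1: x=[4.3200 10.4800 18.2000 23.3200] v=[1.6000 2.4000 -4.0000 1.6000]
Step 2: x=[4.9344 11.2096 16.9840 23.7808] v=[3.0720 3.6480 -6.0800 2.3040]
Step 3: x=[5.7633 11.8591 15.9316 24.1141] v=[4.1446 3.2474 -5.2621 1.6666]
Step 4: x=[6.6454 12.1849 15.5368 24.0982] v=[4.4106 1.6288 -1.9741 -0.0794]
Step 5: x=[7.3506 12.1606 15.9755 23.6725] v=[3.5259 -0.1213 2.1935 -2.1285]
Step 6: x=[7.6493 11.9771 17.0353 22.9753] v=[1.4934 -0.9174 5.2992 -3.4861]
Max displacement = 2.4632

Answer: 2.4632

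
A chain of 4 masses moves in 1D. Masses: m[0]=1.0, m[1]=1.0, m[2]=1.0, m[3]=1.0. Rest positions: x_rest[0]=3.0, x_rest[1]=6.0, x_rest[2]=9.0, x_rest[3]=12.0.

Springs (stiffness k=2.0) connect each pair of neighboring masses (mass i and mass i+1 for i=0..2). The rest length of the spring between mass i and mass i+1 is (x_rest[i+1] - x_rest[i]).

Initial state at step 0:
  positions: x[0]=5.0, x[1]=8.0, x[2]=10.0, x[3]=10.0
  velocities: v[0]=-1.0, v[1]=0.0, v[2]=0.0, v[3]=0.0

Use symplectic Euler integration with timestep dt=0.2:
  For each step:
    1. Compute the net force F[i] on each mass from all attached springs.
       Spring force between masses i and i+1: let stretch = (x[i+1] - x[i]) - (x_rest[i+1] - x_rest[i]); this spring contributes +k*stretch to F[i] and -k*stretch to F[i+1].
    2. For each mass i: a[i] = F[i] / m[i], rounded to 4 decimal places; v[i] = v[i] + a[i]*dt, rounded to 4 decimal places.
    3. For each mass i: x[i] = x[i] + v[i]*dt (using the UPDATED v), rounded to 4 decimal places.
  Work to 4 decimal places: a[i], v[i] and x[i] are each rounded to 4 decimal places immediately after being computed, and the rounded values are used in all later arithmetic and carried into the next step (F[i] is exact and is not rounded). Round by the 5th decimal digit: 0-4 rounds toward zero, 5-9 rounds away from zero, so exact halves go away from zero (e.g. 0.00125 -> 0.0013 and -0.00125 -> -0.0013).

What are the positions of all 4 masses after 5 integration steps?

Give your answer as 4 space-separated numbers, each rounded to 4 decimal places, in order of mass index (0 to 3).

Step 0: x=[5.0000 8.0000 10.0000 10.0000] v=[-1.0000 0.0000 0.0000 0.0000]
Step 1: x=[4.8000 7.9200 9.8400 10.2400] v=[-1.0000 -0.4000 -0.8000 1.2000]
Step 2: x=[4.6096 7.7440 9.5584 10.6880] v=[-0.9520 -0.8800 -1.4080 2.2400]
Step 3: x=[4.4300 7.4624 9.2220 11.2856] v=[-0.8982 -1.4080 -1.6819 2.9882]
Step 4: x=[4.2530 7.0790 8.9099 11.9582] v=[-0.8852 -1.9171 -1.5603 3.3628]
Step 5: x=[4.0620 6.6160 8.6952 12.6269] v=[-0.9548 -2.3151 -1.0733 3.3435]

Answer: 4.0620 6.6160 8.6952 12.6269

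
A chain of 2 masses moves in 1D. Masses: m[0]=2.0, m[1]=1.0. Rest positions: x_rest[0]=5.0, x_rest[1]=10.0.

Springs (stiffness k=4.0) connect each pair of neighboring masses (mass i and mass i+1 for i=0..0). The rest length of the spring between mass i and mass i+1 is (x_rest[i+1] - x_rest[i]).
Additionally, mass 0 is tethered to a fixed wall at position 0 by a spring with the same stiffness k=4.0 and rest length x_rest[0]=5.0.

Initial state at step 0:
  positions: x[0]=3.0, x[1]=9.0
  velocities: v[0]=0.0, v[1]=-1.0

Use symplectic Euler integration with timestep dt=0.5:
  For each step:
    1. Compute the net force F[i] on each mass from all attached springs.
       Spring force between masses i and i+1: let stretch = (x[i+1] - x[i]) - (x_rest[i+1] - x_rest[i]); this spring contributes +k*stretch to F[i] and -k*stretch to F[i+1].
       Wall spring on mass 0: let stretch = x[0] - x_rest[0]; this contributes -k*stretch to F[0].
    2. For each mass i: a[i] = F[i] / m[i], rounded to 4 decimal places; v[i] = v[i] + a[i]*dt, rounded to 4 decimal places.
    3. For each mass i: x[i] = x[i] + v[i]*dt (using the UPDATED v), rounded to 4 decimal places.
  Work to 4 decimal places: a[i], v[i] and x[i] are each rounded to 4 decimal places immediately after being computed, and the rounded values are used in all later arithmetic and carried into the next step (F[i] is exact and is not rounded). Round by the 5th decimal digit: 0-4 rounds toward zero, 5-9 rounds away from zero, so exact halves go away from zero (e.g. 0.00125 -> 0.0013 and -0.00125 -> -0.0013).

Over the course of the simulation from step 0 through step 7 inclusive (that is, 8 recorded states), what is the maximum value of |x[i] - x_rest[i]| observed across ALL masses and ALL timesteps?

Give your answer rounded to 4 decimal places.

Step 0: x=[3.0000 9.0000] v=[0.0000 -1.0000]
Step 1: x=[4.5000 7.5000] v=[3.0000 -3.0000]
Step 2: x=[5.2500 8.0000] v=[1.5000 1.0000]
Step 3: x=[4.7500 10.7500] v=[-1.0000 5.5000]
Step 4: x=[4.8750 12.5000] v=[0.2500 3.5000]
Step 5: x=[6.3750 11.6250] v=[3.0000 -1.7500]
Step 6: x=[7.3125 10.5000] v=[1.8750 -2.2500]
Step 7: x=[6.1875 11.1875] v=[-2.2500 1.3750]
Max displacement = 2.5000

Answer: 2.5000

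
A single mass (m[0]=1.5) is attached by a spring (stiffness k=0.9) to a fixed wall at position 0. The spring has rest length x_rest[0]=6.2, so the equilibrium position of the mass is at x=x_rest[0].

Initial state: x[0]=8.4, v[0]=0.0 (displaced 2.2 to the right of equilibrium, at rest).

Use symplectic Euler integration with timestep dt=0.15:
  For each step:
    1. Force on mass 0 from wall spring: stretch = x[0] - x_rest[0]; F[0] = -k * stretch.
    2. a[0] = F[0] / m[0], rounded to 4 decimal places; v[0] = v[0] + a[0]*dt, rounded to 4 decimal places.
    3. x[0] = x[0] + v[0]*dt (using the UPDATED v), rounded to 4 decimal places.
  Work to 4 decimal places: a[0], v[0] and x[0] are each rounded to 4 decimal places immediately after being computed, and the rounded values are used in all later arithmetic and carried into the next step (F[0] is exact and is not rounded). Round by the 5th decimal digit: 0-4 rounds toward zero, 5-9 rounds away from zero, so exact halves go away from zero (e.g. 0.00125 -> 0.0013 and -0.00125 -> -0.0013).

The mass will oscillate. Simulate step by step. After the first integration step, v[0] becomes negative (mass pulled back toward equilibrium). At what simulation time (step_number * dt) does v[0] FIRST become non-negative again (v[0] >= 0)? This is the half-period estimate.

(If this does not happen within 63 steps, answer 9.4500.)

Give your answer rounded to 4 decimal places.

Answer: 4.2000

Derivation:
Step 0: x=[8.4000] v=[0.0000]
Step 1: x=[8.3703] v=[-0.1980]
Step 2: x=[8.3113] v=[-0.3933]
Step 3: x=[8.2238] v=[-0.5833]
Step 4: x=[8.1090] v=[-0.7654]
Step 5: x=[7.9684] v=[-0.9372]
Step 6: x=[7.8039] v=[-1.0964]
Step 7: x=[7.6178] v=[-1.2407]
Step 8: x=[7.4126] v=[-1.3683]
Step 9: x=[7.1910] v=[-1.4774]
Step 10: x=[6.9560] v=[-1.5666]
Step 11: x=[6.7108] v=[-1.6346]
Step 12: x=[6.4587] v=[-1.6806]
Step 13: x=[6.2031] v=[-1.7039]
Step 14: x=[5.9475] v=[-1.7042]
Step 15: x=[5.6953] v=[-1.6815]
Step 16: x=[5.4499] v=[-1.6361]
Step 17: x=[5.2146] v=[-1.5686]
Step 18: x=[4.9926] v=[-1.4799]
Step 19: x=[4.7869] v=[-1.3712]
Step 20: x=[4.6003] v=[-1.2440]
Step 21: x=[4.4353] v=[-1.1000]
Step 22: x=[4.2941] v=[-0.9412]
Step 23: x=[4.1786] v=[-0.7697]
Step 24: x=[4.0904] v=[-0.5878]
Step 25: x=[4.0307] v=[-0.3979]
Step 26: x=[4.0003] v=[-0.2027]
Step 27: x=[3.9996] v=[-0.0047]
Step 28: x=[4.0286] v=[0.1933]
First v>=0 after going negative at step 28, time=4.2000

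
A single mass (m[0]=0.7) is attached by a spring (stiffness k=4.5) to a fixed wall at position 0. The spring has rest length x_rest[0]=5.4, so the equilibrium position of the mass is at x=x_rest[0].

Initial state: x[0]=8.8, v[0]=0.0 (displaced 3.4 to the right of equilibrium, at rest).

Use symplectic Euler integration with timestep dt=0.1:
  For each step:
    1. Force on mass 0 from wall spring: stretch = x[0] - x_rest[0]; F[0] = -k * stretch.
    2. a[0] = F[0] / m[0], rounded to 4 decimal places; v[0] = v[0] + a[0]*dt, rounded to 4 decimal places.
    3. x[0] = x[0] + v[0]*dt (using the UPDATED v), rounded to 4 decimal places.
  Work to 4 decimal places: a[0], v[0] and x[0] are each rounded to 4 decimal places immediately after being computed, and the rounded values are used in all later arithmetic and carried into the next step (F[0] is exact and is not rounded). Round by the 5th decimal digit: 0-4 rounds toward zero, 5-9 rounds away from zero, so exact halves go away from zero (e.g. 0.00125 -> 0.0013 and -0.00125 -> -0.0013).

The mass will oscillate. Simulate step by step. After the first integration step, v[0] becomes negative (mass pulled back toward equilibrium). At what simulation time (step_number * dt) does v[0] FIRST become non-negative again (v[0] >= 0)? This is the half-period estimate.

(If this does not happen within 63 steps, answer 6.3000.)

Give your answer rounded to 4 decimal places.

Answer: 1.3000

Derivation:
Step 0: x=[8.8000] v=[0.0000]
Step 1: x=[8.5814] v=[-2.1857]
Step 2: x=[8.1583] v=[-4.2309]
Step 3: x=[7.5579] v=[-6.0041]
Step 4: x=[6.8188] v=[-7.3913]
Step 5: x=[5.9885] v=[-8.3034]
Step 6: x=[5.1203] v=[-8.6817]
Step 7: x=[4.2701] v=[-8.5019]
Step 8: x=[3.4926] v=[-7.7755]
Step 9: x=[2.8377] v=[-6.5493]
Step 10: x=[2.3475] v=[-4.9021]
Step 11: x=[2.0535] v=[-2.9398]
Step 12: x=[1.9747] v=[-0.7885]
Step 13: x=[2.1161] v=[1.4135]
First v>=0 after going negative at step 13, time=1.3000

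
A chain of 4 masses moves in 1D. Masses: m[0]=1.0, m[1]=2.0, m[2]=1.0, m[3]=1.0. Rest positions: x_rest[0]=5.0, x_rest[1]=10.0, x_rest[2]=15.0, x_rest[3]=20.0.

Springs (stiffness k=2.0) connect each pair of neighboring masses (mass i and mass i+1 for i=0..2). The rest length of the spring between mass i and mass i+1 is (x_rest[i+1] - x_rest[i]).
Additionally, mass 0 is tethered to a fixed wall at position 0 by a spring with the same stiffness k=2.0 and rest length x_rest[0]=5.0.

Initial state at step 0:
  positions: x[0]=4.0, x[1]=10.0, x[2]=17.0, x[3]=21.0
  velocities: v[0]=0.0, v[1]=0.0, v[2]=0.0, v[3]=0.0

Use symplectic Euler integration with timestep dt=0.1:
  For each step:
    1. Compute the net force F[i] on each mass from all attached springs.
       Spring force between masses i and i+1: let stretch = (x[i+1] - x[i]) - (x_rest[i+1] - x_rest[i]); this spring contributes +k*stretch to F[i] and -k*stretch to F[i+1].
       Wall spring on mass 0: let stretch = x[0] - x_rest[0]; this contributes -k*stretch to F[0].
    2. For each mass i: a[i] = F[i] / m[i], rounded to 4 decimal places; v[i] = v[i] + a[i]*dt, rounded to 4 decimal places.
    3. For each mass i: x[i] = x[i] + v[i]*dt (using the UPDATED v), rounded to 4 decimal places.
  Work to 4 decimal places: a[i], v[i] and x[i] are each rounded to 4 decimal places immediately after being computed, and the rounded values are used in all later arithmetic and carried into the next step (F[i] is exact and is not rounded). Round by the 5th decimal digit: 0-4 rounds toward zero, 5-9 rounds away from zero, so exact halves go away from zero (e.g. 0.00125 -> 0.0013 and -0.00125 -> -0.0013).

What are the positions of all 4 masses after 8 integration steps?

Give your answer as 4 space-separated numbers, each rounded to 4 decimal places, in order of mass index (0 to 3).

Step 0: x=[4.0000 10.0000 17.0000 21.0000] v=[0.0000 0.0000 0.0000 0.0000]
Step 1: x=[4.0400 10.0100 16.9400 21.0200] v=[0.4000 0.1000 -0.6000 0.2000]
Step 2: x=[4.1186 10.0296 16.8230 21.0584] v=[0.7860 0.1960 -1.1700 0.3840]
Step 3: x=[4.2331 10.0580 16.6548 21.1121] v=[1.1445 0.2842 -1.6816 0.5369]
Step 4: x=[4.3794 10.0941 16.4439 21.1766] v=[1.4629 0.3614 -2.1095 0.6454]
Step 5: x=[4.5524 10.1366 16.2006 21.2465] v=[1.7300 0.4249 -2.4329 0.6989]
Step 6: x=[4.7460 10.1839 15.9370 21.3155] v=[1.9364 0.4729 -2.6365 0.6897]
Step 7: x=[4.9535 10.2343 15.6659 21.3769] v=[2.0748 0.5044 -2.7114 0.6140]
Step 8: x=[5.1675 10.2863 15.4004 21.4241] v=[2.1403 0.5195 -2.6555 0.4718]

Answer: 5.1675 10.2863 15.4004 21.4241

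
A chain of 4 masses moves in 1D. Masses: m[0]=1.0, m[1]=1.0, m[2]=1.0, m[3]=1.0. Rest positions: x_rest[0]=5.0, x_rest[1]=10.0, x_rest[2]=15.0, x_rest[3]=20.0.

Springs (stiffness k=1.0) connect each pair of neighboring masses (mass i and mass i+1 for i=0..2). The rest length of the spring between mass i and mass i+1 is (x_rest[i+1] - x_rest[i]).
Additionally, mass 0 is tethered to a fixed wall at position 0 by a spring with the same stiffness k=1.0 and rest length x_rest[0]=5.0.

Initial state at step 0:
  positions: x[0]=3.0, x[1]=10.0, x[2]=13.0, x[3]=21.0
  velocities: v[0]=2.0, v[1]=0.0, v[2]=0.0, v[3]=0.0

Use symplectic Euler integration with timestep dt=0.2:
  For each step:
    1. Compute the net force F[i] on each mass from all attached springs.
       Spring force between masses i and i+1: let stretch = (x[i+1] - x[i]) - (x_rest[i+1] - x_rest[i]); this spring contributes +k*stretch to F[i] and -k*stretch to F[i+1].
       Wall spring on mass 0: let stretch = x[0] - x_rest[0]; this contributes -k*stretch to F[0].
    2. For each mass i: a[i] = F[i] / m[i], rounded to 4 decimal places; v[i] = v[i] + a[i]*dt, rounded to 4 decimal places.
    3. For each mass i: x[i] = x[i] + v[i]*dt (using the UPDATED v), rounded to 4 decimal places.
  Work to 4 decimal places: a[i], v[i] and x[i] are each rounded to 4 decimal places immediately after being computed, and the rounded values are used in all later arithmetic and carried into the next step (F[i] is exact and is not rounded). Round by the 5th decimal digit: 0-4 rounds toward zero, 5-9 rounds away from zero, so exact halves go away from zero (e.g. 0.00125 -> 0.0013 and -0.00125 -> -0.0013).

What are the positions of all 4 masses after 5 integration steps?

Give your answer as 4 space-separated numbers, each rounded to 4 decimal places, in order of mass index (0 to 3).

Step 0: x=[3.0000 10.0000 13.0000 21.0000] v=[2.0000 0.0000 0.0000 0.0000]
Step 1: x=[3.5600 9.8400 13.2000 20.8800] v=[2.8000 -0.8000 1.0000 -0.6000]
Step 2: x=[4.2288 9.5632 13.5728 20.6528] v=[3.3440 -1.3840 1.8640 -1.1360]
Step 3: x=[4.9418 9.2334 14.0684 20.3424] v=[3.5651 -1.6490 2.4781 -1.5520]
Step 4: x=[5.6288 8.9253 14.6216 19.9810] v=[3.4351 -1.5403 2.7659 -1.8068]
Step 5: x=[6.2225 8.7132 15.1613 19.6053] v=[2.9686 -1.0603 2.6985 -1.8787]

Answer: 6.2225 8.7132 15.1613 19.6053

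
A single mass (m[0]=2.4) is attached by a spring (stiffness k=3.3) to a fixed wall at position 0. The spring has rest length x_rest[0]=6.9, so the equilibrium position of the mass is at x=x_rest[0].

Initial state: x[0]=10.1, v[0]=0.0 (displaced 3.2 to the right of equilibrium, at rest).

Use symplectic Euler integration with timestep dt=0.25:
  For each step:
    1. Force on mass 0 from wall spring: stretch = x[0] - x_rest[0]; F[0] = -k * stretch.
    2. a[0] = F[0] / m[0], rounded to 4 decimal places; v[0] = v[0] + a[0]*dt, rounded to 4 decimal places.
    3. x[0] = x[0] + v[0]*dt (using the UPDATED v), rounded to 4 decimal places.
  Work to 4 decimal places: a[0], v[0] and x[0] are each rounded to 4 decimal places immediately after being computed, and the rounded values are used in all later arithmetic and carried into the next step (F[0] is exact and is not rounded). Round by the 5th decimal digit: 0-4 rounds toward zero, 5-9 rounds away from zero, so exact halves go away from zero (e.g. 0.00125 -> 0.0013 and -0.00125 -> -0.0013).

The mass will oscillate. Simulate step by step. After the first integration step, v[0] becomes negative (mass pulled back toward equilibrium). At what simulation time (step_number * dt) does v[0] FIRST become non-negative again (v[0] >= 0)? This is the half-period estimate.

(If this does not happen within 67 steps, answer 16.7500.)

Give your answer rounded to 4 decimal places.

Answer: 2.7500

Derivation:
Step 0: x=[10.1000] v=[0.0000]
Step 1: x=[9.8250] v=[-1.1000]
Step 2: x=[9.2986] v=[-2.1055]
Step 3: x=[8.5661] v=[-2.9300]
Step 4: x=[7.6904] v=[-3.5027]
Step 5: x=[6.7468] v=[-3.7744]
Step 6: x=[5.8164] v=[-3.7217]
Step 7: x=[4.9791] v=[-3.3492]
Step 8: x=[4.3069] v=[-2.6889]
Step 9: x=[3.8575] v=[-1.7975]
Step 10: x=[3.6696] v=[-0.7517]
Step 11: x=[3.7593] v=[0.3588]
First v>=0 after going negative at step 11, time=2.7500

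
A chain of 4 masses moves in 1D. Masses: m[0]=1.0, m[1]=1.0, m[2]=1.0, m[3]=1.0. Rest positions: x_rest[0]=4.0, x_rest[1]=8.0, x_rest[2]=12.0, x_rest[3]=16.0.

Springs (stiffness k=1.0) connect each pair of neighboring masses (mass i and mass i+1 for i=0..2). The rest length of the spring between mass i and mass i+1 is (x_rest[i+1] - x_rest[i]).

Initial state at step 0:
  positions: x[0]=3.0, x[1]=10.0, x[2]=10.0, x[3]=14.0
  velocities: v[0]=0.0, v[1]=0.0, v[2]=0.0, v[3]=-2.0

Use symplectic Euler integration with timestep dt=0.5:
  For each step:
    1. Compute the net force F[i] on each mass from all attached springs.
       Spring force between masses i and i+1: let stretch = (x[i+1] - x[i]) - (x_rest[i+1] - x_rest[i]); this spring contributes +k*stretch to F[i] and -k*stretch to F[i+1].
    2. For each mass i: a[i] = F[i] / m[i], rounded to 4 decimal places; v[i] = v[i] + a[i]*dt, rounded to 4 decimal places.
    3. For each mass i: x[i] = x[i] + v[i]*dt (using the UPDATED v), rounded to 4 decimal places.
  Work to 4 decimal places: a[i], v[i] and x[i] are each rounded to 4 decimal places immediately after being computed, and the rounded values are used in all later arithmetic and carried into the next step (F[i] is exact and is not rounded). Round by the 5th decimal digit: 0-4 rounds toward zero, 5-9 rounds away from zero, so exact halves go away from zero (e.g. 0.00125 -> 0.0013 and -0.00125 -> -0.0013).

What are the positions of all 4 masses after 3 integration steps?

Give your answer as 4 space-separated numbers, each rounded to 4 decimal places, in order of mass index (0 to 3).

Step 0: x=[3.0000 10.0000 10.0000 14.0000] v=[0.0000 0.0000 0.0000 -2.0000]
Step 1: x=[3.7500 8.2500 11.0000 13.0000] v=[1.5000 -3.5000 2.0000 -2.0000]
Step 2: x=[4.6250 6.0625 11.8125 12.5000] v=[1.7500 -4.3750 1.6250 -1.0000]
Step 3: x=[4.8594 4.9531 11.3594 12.8282] v=[0.4688 -2.2188 -0.9063 0.6563]

Answer: 4.8594 4.9531 11.3594 12.8282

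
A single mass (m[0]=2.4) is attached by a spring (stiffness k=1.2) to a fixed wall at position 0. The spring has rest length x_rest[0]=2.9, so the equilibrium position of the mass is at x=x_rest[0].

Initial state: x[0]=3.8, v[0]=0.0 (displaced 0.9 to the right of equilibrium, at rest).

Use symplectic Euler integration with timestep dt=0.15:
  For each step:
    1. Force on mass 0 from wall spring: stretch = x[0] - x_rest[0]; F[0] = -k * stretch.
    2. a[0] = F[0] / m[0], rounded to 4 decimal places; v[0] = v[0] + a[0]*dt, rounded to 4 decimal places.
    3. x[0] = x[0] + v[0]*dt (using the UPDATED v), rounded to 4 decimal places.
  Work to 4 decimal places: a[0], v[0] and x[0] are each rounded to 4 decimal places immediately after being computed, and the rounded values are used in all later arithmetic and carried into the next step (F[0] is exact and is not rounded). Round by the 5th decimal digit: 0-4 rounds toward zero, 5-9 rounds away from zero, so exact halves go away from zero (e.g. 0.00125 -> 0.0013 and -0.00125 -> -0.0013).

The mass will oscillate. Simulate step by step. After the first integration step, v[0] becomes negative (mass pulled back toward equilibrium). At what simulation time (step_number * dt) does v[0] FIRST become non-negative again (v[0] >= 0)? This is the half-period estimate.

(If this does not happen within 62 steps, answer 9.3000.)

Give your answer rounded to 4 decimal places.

Step 0: x=[3.8000] v=[0.0000]
Step 1: x=[3.7899] v=[-0.0675]
Step 2: x=[3.7698] v=[-0.1343]
Step 3: x=[3.7399] v=[-0.1995]
Step 4: x=[3.7005] v=[-0.2625]
Step 5: x=[3.6521] v=[-0.3225]
Step 6: x=[3.5953] v=[-0.3789]
Step 7: x=[3.5306] v=[-0.4311]
Step 8: x=[3.4588] v=[-0.4784]
Step 9: x=[3.3808] v=[-0.5203]
Step 10: x=[3.2973] v=[-0.5564]
Step 11: x=[3.2094] v=[-0.5862]
Step 12: x=[3.1180] v=[-0.6094]
Step 13: x=[3.0241] v=[-0.6258]
Step 14: x=[2.9288] v=[-0.6351]
Step 15: x=[2.8332] v=[-0.6373]
Step 16: x=[2.7384] v=[-0.6323]
Step 17: x=[2.6454] v=[-0.6202]
Step 18: x=[2.5552] v=[-0.6011]
Step 19: x=[2.4689] v=[-0.5752]
Step 20: x=[2.3875] v=[-0.5429]
Step 21: x=[2.3118] v=[-0.5045]
Step 22: x=[2.2427] v=[-0.4604]
Step 23: x=[2.1810] v=[-0.4111]
Step 24: x=[2.1274] v=[-0.3572]
Step 25: x=[2.0825] v=[-0.2993]
Step 26: x=[2.0468] v=[-0.2380]
Step 27: x=[2.0207] v=[-0.1740]
Step 28: x=[2.0045] v=[-0.1080]
Step 29: x=[1.9984] v=[-0.0408]
Step 30: x=[2.0024] v=[0.0268]
First v>=0 after going negative at step 30, time=4.5000

Answer: 4.5000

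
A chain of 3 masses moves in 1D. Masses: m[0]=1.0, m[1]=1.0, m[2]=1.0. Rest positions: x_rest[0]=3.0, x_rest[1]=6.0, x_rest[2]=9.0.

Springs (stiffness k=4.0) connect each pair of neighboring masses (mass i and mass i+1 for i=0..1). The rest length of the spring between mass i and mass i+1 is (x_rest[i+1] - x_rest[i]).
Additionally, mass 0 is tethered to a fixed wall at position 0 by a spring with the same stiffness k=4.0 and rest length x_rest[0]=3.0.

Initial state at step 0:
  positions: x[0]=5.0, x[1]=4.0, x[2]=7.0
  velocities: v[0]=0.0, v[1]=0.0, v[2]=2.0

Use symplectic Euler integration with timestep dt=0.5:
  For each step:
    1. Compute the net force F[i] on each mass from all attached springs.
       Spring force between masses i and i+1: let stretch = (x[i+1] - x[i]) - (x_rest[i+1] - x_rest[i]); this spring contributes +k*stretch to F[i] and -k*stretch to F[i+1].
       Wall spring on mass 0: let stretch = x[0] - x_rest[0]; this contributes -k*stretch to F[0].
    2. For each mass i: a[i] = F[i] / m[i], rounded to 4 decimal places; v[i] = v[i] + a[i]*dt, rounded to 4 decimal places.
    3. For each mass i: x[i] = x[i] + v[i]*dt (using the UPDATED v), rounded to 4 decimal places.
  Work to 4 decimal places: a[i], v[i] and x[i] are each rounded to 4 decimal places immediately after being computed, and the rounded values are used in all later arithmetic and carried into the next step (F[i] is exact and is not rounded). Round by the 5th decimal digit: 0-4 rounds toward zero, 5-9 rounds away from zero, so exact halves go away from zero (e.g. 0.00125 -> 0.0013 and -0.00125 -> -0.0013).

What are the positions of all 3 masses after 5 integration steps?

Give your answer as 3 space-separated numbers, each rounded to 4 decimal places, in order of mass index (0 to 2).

Answer: 7.0000 5.0000 12.0000

Derivation:
Step 0: x=[5.0000 4.0000 7.0000] v=[0.0000 0.0000 2.0000]
Step 1: x=[-1.0000 8.0000 8.0000] v=[-12.0000 8.0000 2.0000]
Step 2: x=[3.0000 3.0000 12.0000] v=[8.0000 -10.0000 8.0000]
Step 3: x=[4.0000 7.0000 10.0000] v=[2.0000 8.0000 -4.0000]
Step 4: x=[4.0000 11.0000 8.0000] v=[0.0000 8.0000 -4.0000]
Step 5: x=[7.0000 5.0000 12.0000] v=[6.0000 -12.0000 8.0000]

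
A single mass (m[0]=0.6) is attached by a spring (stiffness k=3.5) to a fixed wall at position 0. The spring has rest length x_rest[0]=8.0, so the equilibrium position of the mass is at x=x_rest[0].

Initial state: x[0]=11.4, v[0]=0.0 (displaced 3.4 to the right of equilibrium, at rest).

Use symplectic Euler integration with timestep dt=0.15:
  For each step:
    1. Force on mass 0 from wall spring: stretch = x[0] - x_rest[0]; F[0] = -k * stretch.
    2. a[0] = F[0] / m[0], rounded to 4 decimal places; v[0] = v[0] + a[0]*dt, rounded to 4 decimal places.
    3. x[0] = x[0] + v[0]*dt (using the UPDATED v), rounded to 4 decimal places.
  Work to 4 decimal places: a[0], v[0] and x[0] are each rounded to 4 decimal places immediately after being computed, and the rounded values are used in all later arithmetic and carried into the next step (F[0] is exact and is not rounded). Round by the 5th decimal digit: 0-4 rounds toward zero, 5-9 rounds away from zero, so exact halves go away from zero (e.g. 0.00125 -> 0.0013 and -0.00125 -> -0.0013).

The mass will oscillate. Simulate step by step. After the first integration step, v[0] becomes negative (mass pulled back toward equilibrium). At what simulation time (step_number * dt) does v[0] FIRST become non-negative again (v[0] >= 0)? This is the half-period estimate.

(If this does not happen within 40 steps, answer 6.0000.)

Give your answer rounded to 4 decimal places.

Step 0: x=[11.4000] v=[0.0000]
Step 1: x=[10.9538] v=[-2.9750]
Step 2: x=[10.1199] v=[-5.5596]
Step 3: x=[9.0077] v=[-7.4145]
Step 4: x=[7.7633] v=[-8.2962]
Step 5: x=[6.5499] v=[-8.0891]
Step 6: x=[5.5269] v=[-6.8203]
Step 7: x=[4.8285] v=[-4.6563]
Step 8: x=[4.5463] v=[-1.8812]
Step 9: x=[4.7174] v=[1.1408]
First v>=0 after going negative at step 9, time=1.3500

Answer: 1.3500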